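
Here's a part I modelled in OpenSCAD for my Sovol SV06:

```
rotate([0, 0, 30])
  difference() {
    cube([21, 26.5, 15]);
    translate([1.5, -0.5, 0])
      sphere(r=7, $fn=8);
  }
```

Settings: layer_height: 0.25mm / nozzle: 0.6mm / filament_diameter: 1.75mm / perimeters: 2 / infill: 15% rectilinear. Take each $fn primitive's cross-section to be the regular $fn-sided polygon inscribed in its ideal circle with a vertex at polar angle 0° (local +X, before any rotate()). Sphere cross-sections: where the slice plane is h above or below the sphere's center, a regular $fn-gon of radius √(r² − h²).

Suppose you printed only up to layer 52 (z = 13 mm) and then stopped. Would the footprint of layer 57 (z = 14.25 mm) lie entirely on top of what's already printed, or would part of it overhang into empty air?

Compare the two slices. At z = 13: the 21×26.5 cube contributes its full rectangle (area 556.50 mm²); the sphere at (1.5, -0.5) does not reach this height (|z−center|=13.000 > r=7); Subtracting the remaining from the first: none of the subtracted shapes is present at this height, so the 21×26.5 cube is unchanged — area = 556.50 mm²; (rotated 30° about Z; rotation is an isometry so areas/perimeters/island counts are preserved). At z = 14.25: the 21×26.5 cube contributes its full rectangle (area 556.50 mm²); the sphere at (1.5, -0.5) is not intersected at this z (|z−center|=14.250 > r=7); Taking the first minus the rest: none of the subtracted shapes is present at this height, so the 21×26.5 cube is unchanged — area = 556.50 mm²; (rotated 30° about Z; rotation is an isometry so areas/perimeters/island counts are preserved). Checking containment: the cross-section at z = 14.25 is a subset of the cross-section at z = 13.

entirely on top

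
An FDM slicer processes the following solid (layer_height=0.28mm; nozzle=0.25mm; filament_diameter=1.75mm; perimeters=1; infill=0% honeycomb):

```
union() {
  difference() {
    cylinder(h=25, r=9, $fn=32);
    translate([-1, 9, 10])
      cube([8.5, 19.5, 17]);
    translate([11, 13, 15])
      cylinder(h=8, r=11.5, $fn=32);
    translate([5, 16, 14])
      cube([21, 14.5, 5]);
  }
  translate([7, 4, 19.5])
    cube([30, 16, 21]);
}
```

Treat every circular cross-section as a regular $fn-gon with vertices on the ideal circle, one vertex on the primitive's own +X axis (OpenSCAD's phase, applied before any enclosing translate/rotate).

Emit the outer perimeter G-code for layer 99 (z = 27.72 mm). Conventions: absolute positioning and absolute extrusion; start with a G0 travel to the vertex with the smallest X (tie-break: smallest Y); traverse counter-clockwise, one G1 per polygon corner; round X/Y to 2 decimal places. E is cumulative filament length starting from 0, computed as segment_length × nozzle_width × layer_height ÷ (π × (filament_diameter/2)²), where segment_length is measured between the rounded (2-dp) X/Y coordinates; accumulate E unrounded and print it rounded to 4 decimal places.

At z = 27.72 mm: the cylinder is absent (z outside [0, 25]); the cube at (-1, 9) is absent (z outside [10, 27]); the cylinder at (11, 13) is absent (z outside [15, 23]); the cube at (5, 16) is not intersected at this z (z outside [14, 19]); After the difference (first − rest): the first operand is absent here, so nothing remains; the 30×16 cube at (7, 4) contributes its full rectangle; Merging all regions: only the 30×16 cube at (7, 4) is present, so the union is just that shape — 1 connected region. The outline is a single polygon with 4 vertices. Extrusion per mm of travel: 0.25 × 0.28 / (π × 0.875²) = 0.029103. Accumulating E over each segment gives final E = 2.6774.

G0 X7.00 Y4.00 Z27.72
G1 X37.00 Y4.00 E0.8731
G1 X37.00 Y20.00 E1.3387
G1 X7.00 Y20.00 E2.2118
G1 X7.00 Y4.00 E2.6774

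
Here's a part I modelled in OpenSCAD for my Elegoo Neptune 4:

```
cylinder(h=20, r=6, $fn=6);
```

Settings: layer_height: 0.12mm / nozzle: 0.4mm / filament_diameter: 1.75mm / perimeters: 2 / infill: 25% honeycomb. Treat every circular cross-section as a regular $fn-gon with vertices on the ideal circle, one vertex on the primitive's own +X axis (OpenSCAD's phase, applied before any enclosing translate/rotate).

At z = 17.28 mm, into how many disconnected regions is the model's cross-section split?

1

At z = 17.28 mm: the r=6 cylinder contributes a regular 6-gon of circumradius 6. The result has 1 disconnected region.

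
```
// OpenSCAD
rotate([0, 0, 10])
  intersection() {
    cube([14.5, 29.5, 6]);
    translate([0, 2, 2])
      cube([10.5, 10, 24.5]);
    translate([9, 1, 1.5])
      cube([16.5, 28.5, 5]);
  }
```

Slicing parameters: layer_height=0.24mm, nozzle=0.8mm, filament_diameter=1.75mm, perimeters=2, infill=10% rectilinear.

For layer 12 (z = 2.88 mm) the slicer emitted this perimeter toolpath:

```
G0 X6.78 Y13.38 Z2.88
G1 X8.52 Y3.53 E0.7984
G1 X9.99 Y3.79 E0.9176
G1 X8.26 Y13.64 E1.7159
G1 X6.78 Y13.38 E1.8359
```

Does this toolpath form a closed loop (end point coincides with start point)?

yes

Start point (G0): (6.78, 13.38). End point (last G1): the path returns to the start — closed.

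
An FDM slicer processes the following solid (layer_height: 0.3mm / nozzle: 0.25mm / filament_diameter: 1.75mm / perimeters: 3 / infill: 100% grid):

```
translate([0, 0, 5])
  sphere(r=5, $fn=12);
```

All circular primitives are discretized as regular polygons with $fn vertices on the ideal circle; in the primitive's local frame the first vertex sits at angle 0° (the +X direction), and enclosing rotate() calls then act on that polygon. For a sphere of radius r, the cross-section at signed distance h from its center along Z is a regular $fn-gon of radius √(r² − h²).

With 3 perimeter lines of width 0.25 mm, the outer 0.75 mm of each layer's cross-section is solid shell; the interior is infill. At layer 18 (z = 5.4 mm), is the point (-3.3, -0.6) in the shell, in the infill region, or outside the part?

At z = 5.4 mm: the r=5 sphere slices to a regular 12-gon of circumradius 4.984 (√(r²−h²) with h=0.4 from center). Overall, the cross-section is a single solid region. The nearest boundary edge runs (-4.98, 0.00)→(-4.32, -2.49); distance from the point to it = 1.47 mm. The point is inside the cross-section and 1.47 mm from the nearest boundary — more than the 0.75 mm shell width (3 × 0.25), so it's in the infill interior.

infill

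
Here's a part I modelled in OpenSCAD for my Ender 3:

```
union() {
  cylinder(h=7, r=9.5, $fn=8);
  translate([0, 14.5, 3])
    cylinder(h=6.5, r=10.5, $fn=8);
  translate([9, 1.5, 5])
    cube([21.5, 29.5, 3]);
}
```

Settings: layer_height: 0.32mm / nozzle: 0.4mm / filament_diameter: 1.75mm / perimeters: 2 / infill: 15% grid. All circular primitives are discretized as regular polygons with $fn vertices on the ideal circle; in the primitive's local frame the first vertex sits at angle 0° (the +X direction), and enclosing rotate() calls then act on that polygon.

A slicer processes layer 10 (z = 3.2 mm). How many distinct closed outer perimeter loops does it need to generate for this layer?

At z = 3.2 mm: the cylinder: section is a regular 8-gon, circumradius r=9.5; the r=10.5 cylinder at (0, 14.5) gives a regular 8-gon of circumradius 10.5 (constant along its height); the cube at (9, 1.5) does not reach this height (z outside [5, 8]); Merging all regions: the regions partially overlap (shared area 36.51 mm²), so overlapping operands fuse into one piece — 1 connected region. The result has 1 disconnected region.

1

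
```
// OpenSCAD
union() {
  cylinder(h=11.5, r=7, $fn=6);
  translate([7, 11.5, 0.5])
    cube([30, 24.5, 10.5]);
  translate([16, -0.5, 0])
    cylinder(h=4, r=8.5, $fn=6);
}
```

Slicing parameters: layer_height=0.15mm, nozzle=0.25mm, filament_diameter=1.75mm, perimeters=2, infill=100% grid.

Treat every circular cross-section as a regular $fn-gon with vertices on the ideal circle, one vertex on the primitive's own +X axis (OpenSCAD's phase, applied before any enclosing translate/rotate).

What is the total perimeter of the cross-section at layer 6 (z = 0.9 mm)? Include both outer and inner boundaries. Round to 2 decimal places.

202.00 mm

At z = 0.9 mm: the cylinder: section is a regular 6-gon, circumradius r=7 (perimeter = 2·6·7.000·sin(180°/6) = 42.00 mm); the cube at (7, 11.5) (footprint 30×24.5) is included at this height (perimeter 109.00 mm); the r=8.5 cylinder at (16, -0.5) contributes a regular 6-gon of circumradius 8.5 (perimeter = 2·6·8.500·sin(180°/6) = 51.00 mm); Merging all regions: the 3 present regions are separate (no shared area or edge), so areas and boundary lengths simply add and each stays a separate island — boundary = 202.00 mm. Overall, the cross-section has 3 separate islands. Total boundary length (outer) = 202.00 mm.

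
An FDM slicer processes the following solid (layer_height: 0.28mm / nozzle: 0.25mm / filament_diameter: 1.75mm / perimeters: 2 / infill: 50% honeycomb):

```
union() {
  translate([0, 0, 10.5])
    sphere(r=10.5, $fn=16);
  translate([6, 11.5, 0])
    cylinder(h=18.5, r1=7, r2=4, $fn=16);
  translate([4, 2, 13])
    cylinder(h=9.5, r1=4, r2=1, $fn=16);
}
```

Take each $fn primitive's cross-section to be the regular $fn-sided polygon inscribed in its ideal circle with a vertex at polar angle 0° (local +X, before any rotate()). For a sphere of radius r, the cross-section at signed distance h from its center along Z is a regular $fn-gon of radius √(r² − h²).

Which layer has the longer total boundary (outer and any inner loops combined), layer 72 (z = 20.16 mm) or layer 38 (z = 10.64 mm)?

layer 38 (z = 10.64 mm)

Layer 72 (z = 20.16): the r=10.5 sphere contributes a regular 16-gon of circumradius √(10.5²−9.66²) = 4.115 (perimeter = 2·16·4.115·sin(180°/16) = 25.69 mm); the cone at (6, 11.5) does not reach this height (z outside [0, 18.5]); the cone at (4, 2): at t=0.754 of its height the radius interpolates to r₁+(r₂−r₁)t = 1.739, giving a regular 16-gon of that circumradius (perimeter = 2·16·1.739·sin(180°/16) = 10.86 mm); Taking the union: the regions partially overlap (shared area 2.88 mm²), so the edge portions inside another operand are dropped and the merged outline is re-measured after clipping — boundary = 29.38 mm. So its perimeter = 29.38 mm. Layer 38 (z = 10.64): the r=10.5 sphere contributes a regular 16-gon of circumradius √(10.5²−0.14²) = 10.499 (perimeter = 2·16·10.499·sin(180°/16) = 65.54 mm); the cone at (6, 11.5) contributes a regular 16-gon of circumradius 5.275 (interpolated between r1=7 and r2=4 at t=0.575) (perimeter = 2·16·5.275·sin(180°/16) = 32.93 mm); the cone at (4, 2) is absent (z outside [13, 22.5]); Taking the union: the regions partially overlap (shared area 14.13 mm²), so the edge portions inside another operand are dropped and the merged outline is re-measured after clipping — boundary = 81.27 mm. So its perimeter = 81.27 mm. Layer 38 is larger (81.27 vs 29.38 mm).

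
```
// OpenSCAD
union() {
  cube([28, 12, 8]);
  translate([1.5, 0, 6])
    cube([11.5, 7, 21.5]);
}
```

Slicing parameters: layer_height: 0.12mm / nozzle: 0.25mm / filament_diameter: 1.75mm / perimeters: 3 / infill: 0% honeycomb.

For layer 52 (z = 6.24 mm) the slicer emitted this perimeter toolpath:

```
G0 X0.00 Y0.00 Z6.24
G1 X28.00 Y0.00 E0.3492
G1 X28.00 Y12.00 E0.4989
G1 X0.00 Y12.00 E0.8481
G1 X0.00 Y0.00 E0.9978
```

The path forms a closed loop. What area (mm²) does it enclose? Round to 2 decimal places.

Apply the shoelace formula to the sequence of (X, Y) vertices; enclosed area = 336.00 mm².

336.00 mm²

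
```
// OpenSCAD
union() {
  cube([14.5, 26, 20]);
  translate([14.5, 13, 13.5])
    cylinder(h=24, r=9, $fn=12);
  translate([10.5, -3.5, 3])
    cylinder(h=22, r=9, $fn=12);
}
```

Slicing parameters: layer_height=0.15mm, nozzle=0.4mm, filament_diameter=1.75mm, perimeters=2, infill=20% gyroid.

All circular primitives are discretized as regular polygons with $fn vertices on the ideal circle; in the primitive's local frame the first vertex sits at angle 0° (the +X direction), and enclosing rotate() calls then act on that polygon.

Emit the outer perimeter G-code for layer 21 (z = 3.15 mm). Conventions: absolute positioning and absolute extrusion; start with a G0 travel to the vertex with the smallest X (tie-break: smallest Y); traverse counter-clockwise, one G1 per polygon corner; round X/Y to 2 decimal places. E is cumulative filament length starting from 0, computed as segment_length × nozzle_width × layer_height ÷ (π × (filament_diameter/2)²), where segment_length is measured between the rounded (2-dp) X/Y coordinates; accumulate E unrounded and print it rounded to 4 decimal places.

At z = 3.15 mm: the 14.5×26 cube contributes its full rectangle; the cylinder at (14.5, 13) is not intersected at this z (z outside [13.5, 37.5]); the r=9 cylinder at (10.5, -3.5) gives a regular 12-gon of circumradius 9 (constant along its height); Taking the union: the regions partially overlap (shared area 50.75 mm²), so overlapping operands fuse into one piece — 1 connected region. The outline is a single polygon with 14 vertices. Extrusion per mm of travel: 0.4 × 0.15 / (π × 0.875²) = 0.024945. Accumulating E over each segment gives final E = 2.6420.

G0 X0.00 Y0.00 Z3.15
G1 X2.44 Y0.00 E0.0609
G1 X1.50 Y-3.50 E0.1513
G1 X2.71 Y-8.00 E0.2675
G1 X6.00 Y-11.29 E0.3836
G1 X10.50 Y-12.50 E0.4998
G1 X15.00 Y-11.29 E0.6161
G1 X18.29 Y-8.00 E0.7321
G1 X19.50 Y-3.50 E0.8484
G1 X18.29 Y1.00 E0.9646
G1 X15.00 Y4.29 E1.0807
G1 X14.50 Y4.43 E1.0936
G1 X14.50 Y26.00 E1.6317
G1 X0.00 Y26.00 E1.9934
G1 X0.00 Y0.00 E2.6420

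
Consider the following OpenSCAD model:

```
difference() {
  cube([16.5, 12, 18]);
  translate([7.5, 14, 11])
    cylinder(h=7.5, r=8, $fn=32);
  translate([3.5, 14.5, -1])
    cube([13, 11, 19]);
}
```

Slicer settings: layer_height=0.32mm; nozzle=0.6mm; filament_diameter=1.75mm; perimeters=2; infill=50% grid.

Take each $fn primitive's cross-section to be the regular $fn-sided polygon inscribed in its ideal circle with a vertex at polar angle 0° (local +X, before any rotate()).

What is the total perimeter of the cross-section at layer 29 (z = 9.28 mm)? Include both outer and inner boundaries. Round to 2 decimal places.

At z = 9.28 mm: the cube (footprint 16.5×12) is included at this height (perimeter 57.00 mm); the cylinder at (7.5, 14) does not reach this height (z outside [11, 18.5]); the cube at (3.5, 14.5) (footprint 13×11) is included at this height (perimeter 48.00 mm); Taking the first minus the rest: starting from the 16.5×12 cube, the 13×11 cube at (3.5, 14.5) misses the remaining region (no effect) — boundary = 57.00 mm. Overall, the cross-section is a single solid region. Total boundary length (outer) = 57.00 mm.

57.00 mm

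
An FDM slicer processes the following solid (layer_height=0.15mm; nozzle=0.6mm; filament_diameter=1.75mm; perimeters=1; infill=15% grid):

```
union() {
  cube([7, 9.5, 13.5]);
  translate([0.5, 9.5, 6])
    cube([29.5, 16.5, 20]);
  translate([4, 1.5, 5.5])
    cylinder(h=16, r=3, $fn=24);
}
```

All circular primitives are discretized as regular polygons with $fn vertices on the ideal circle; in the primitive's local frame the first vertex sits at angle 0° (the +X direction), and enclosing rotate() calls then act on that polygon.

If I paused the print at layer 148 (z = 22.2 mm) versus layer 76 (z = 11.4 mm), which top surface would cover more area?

Layer 148 (z = 22.2): the cube does not reach this height (z outside [0, 13.5]); the 29.5×16.5 cube at (0.5, 9.5) contributes its full rectangle (area 486.75 mm²); the cylinder at (4, 1.5) is not intersected at this z (z outside [5.5, 21.5]); Taking the union: only the 29.5×16.5 cube at (0.5, 9.5) is present, so the union is just that shape — area = 486.75 mm². So its area = 486.75 mm². Layer 76 (z = 11.4): the 7×9.5 cube contributes its full rectangle (area 66.50 mm²); the cube at (0.5, 9.5) is present — its section is the full 29.5×16.5 rectangle (area 486.75 mm²); the r=3 cylinder at (4, 1.5) gives a regular 24-gon of circumradius 3 (constant along its height) (area = (24/2)·3.000²·sin(360°/24) = 27.95 mm²); Merging all regions: the regions partially overlap — summed areas 581.20 mm² minus the doubly-counted overlap 22.53 mm² gives 558.67 mm² — area = 558.67 mm². So its area = 558.67 mm². Layer 76 is larger (558.67 vs 486.75 mm²).

layer 76 (z = 11.4 mm)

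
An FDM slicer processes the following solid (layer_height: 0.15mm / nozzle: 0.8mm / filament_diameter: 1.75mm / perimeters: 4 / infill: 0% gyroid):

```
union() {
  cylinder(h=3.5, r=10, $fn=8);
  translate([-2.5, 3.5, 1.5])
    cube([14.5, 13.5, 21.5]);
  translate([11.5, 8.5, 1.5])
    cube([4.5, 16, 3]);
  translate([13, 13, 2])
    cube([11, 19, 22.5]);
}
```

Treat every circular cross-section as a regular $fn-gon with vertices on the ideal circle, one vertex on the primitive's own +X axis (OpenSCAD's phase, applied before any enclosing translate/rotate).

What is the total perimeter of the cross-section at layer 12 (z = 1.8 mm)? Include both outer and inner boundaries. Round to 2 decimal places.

109.49 mm

At z = 1.8 mm: the r=10 cylinder gives a regular 8-gon of circumradius 10 (constant along its height) (perimeter = 2·8·10.000·sin(180°/8) = 61.23 mm); the 14.5×13.5 cube at (-2.5, 3.5) contributes its full rectangle (perimeter 56.00 mm); the cube at (11.5, 8.5) (footprint 4.5×16) is included at this height (perimeter 41.00 mm); the cube at (13, 13) is not intersected at this z (z outside [2, 24.5]); Merging all regions: the regions partially overlap (shared area 57.45 mm²), so the edge portions inside another operand are dropped and the merged outline is re-measured after clipping — boundary = 109.49 mm. Overall, the cross-section is a single solid region. Total boundary length (outer) = 109.49 mm.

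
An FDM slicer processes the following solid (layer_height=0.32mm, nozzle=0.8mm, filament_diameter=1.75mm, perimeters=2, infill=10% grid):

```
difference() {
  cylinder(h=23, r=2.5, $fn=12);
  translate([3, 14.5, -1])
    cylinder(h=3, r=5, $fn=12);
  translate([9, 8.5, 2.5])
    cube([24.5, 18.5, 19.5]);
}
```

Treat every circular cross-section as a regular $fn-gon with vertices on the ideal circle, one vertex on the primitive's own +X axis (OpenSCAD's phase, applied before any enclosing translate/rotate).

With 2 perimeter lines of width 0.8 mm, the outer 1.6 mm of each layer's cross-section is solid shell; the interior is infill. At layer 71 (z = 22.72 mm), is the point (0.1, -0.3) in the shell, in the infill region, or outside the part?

At z = 22.72 mm: the cylinder: section is a regular 12-gon, circumradius r=2.5; the cylinder at (3, 14.5) is not intersected at this z (z outside [-1, 2]); the cube at (9, 8.5) is not intersected at this z (z outside [2.5, 22]); After the difference (first − rest): none of the subtracted shapes is present at this height, so the r=2.5 cylinder is unchanged — 1 connected region. Overall, the cross-section is a single solid region. The nearest boundary edge runs (-0.00, -2.50)→(1.25, -2.17); distance from the point to it = 2.10 mm. The point is inside the cross-section and 2.10 mm from the nearest boundary — more than the 1.6 mm shell width (2 × 0.8), so it's in the infill interior.

infill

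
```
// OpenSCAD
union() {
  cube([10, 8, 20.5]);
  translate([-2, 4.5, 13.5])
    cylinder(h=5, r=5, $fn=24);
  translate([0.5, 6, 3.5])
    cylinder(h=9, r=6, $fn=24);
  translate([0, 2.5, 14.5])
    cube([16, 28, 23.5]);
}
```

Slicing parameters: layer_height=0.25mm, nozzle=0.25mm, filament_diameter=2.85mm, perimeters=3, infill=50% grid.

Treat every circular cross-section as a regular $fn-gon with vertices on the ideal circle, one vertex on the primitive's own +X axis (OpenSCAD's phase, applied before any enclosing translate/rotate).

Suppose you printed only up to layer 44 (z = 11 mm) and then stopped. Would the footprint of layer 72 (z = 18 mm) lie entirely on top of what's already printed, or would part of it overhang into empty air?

part overhangs

Compare the two slices. At z = 11: the 10×8 cube contributes its full rectangle (area 80.00 mm²); the cylinder at (-2, 4.5) is absent (z outside [13.5, 18.5]); the cylinder at (0.5, 6): section is a regular 24-gon, circumradius r=6 (area = (24/2)·6.000²·sin(360°/24) = 111.81 mm²); the cube at (0, 2.5) is absent (z outside [14.5, 38]); Merging all regions: the regions partially overlap — summed areas 191.81 mm² minus the doubly-counted overlap 43.64 mm² gives 148.17 mm² — area = 148.17 mm². At z = 18: the cube is present — its section is the full 10×8 rectangle (area 80.00 mm²); the cylinder at (-2, 4.5): section is a regular 24-gon, circumradius r=5 (area = (24/2)·5.000²·sin(360°/24) = 77.65 mm²); the cylinder at (0.5, 6) does not reach this height (z outside [3.5, 12.5]); the cube at (0, 2.5) is present — its section is the full 16×28 rectangle (area 448.00 mm²); Merging all regions: the regions partially overlap — summed areas 605.65 mm² minus the doubly-counted overlap 74.49 mm² gives 531.16 mm² — area = 531.16 mm². Checking containment: at z = 18 the cross-section extends beyond the z = 11 cross-section by about 391.13 mm².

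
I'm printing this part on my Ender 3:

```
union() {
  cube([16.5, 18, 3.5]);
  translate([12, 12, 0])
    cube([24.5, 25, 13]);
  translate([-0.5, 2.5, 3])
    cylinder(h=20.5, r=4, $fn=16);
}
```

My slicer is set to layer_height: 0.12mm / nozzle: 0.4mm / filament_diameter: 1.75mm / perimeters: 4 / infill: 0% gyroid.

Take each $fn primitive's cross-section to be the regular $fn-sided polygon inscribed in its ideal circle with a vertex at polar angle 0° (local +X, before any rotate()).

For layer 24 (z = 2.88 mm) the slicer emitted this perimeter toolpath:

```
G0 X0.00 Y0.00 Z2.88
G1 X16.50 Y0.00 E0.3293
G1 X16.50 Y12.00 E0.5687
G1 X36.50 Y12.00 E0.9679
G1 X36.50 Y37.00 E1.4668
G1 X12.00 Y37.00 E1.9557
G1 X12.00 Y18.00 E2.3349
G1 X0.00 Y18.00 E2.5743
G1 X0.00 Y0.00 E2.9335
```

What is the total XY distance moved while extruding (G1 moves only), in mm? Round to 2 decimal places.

Sum the Euclidean lengths of each G1 segment: total = 147.00 mm.

147.00 mm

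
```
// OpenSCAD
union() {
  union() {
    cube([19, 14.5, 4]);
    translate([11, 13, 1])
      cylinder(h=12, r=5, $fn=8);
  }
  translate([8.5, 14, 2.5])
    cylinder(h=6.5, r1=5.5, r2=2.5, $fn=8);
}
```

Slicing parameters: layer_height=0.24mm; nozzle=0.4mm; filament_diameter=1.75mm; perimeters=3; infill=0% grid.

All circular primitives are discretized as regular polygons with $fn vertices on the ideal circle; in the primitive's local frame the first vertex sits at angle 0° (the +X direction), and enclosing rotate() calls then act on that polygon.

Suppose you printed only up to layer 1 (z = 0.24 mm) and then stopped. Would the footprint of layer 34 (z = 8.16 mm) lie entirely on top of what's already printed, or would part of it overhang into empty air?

Compare the two slices. At z = 0.24: the 19×14.5 cube contributes its full rectangle (area 275.50 mm²); the cylinder at (11, 13) is not intersected at this z (z outside [1, 13]); Taking the union: only the 19×14.5 cube is present, so the union is just that shape — area = 275.50 mm²; the cone at (8.5, 14) does not reach this height (z outside [2.5, 9]); Merging all regions: only that combined region is present, so the union is just that shape — area = 275.50 mm². At z = 8.16: the cube does not reach this height (z outside [0, 4]); the r=5 cylinder at (11, 13) gives a regular 8-gon of circumradius 5 (constant along its height) (area = (8/2)·5.000²·sin(360°/8) = 70.71 mm²); Combining (union): only the r=5 cylinder at (11, 13) is present, so the union is just that shape — area = 70.71 mm²; the cone at (8.5, 14) contributes a regular 8-gon of circumradius 2.888 (interpolated between r1=5.5 and r2=2.5 at t=0.871) (area = (8/2)·2.888²·sin(360°/8) = 23.59 mm²); Combining (union): the regions partially overlap — summed areas 94.30 mm² minus the doubly-counted overlap 21.40 mm² gives 72.90 mm² — area = 72.90 mm². Checking containment: at z = 8.16 the cross-section extends beyond the z = 0.24 cross-section by about 22.68 mm².

part overhangs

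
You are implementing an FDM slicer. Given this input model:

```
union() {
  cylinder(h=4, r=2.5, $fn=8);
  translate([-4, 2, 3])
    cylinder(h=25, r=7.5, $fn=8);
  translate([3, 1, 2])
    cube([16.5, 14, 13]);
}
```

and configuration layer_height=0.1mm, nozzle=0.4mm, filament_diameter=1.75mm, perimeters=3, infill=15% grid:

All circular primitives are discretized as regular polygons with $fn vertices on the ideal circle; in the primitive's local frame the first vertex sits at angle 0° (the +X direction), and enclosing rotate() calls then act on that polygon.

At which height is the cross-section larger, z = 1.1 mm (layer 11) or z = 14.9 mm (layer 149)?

Layer 11 (z = 1.1): the cylinder: section is a regular 8-gon, circumradius r=2.5 (area = (8/2)·2.500²·sin(360°/8) = 17.68 mm²); the cylinder at (-4, 2) is not intersected at this z (z outside [3, 28]); the cube at (3, 1) is not intersected at this z (z outside [2, 15]); Merging all regions: only the r=2.5 cylinder is present, so the union is just that shape — area = 17.68 mm². So its area = 17.68 mm². Layer 149 (z = 14.9): the cylinder does not reach this height (z outside [0, 4]); the r=7.5 cylinder at (-4, 2) contributes a regular 8-gon of circumradius 7.5 (area = (8/2)·7.500²·sin(360°/8) = 159.10 mm²); the cube at (3, 1) is present — its section is the full 16.5×14 rectangle (area 231.00 mm²); Combining (union): the regions partially overlap — summed areas 390.10 mm² minus the doubly-counted overlap 0.59 mm² gives 389.50 mm² — area = 389.50 mm². So its area = 389.50 mm². Layer 149 is larger (389.50 vs 17.68 mm²).

layer 149 (z = 14.9 mm)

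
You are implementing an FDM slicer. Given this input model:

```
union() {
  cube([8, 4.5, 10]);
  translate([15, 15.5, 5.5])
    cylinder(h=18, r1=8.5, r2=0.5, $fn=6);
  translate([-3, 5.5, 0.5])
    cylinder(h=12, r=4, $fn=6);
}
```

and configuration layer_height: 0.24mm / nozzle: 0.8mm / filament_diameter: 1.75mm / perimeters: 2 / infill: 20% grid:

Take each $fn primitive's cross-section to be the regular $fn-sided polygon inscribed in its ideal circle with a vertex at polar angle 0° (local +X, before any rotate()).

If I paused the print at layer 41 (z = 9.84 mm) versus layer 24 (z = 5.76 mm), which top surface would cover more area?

layer 24 (z = 5.76 mm)

Layer 41 (z = 9.84): the 8×4.5 cube contributes its full rectangle (area 36.00 mm²); the cone at (15, 15.5) (r1=8.5→r2=0.5) has section circumradius 6.571 here — a regular 6-gon (area = (6/2)·6.571²·sin(360°/6) = 112.18 mm²); the r=4 cylinder at (-3, 5.5) contributes a regular 6-gon of circumradius 4 (area = (6/2)·4.000²·sin(360°/6) = 41.57 mm²); Combining (union): the regions partially overlap — summed areas 189.75 mm² minus the doubly-counted overlap 0.15 mm² gives 189.60 mm² — area = 189.60 mm². So its area = 189.60 mm². Layer 24 (z = 5.76): the cube (footprint 8×4.5) is included at this height (area 36.00 mm²); the cone at (15, 15.5) (r1=8.5→r2=0.5) has section circumradius 8.384 here — a regular 6-gon (area = (6/2)·8.384²·sin(360°/6) = 182.64 mm²); the r=4 cylinder at (-3, 5.5) gives a regular 6-gon of circumradius 4 (constant along its height) (area = (6/2)·4.000²·sin(360°/6) = 41.57 mm²); Combining (union): the regions partially overlap — summed areas 260.21 mm² minus the doubly-counted overlap 0.15 mm² gives 260.06 mm² — area = 260.06 mm². So its area = 260.06 mm². Layer 24 is larger (260.06 vs 189.60 mm²).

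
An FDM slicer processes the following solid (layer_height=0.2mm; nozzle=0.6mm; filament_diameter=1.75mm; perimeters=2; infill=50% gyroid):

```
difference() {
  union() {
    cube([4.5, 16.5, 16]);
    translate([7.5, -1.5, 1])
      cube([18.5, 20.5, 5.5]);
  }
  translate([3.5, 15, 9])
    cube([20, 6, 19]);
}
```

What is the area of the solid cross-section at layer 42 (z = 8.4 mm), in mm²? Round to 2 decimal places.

74.25 mm²

At z = 8.4 mm: the 4.5×16.5 cube contributes its full rectangle (area 74.25 mm²); the cube at (7.5, -1.5) is not intersected at this z (z outside [1, 6.5]); Combining (union): only the 4.5×16.5 cube is present, so the union is just that shape — area = 74.25 mm²; the cube at (3.5, 15) does not reach this height (z outside [9, 28]); Taking the first minus the rest: none of the subtracted shapes is present at this height, so the result so far is unchanged — area = 74.25 mm². Overall, the cross-section is a single solid region. Net area = 74.25 mm².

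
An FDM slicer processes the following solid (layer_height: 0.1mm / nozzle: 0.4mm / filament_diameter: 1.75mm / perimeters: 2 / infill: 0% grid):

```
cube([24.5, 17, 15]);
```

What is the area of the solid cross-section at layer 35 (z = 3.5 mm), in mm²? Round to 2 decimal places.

At z = 3.5 mm: the cube (footprint 24.5×17) is included at this height (area 416.50 mm²). Overall, the cross-section is a single solid region. Net area = 416.50 mm².

416.50 mm²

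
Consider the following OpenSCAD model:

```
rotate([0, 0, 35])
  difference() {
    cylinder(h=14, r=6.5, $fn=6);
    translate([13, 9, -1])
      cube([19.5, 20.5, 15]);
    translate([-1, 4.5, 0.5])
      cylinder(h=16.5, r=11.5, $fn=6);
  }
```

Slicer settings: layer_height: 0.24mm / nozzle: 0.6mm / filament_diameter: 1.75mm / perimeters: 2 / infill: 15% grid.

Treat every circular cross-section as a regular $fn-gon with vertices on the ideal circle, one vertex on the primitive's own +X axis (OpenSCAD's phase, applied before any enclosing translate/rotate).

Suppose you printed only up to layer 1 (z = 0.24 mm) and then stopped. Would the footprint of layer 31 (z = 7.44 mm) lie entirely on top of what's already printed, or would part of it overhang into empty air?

entirely on top

Compare the two slices. At z = 0.24: the r=6.5 cylinder gives a regular 6-gon of circumradius 6.5 (constant along its height) (area = (6/2)·6.500²·sin(360°/6) = 109.77 mm²); the cube at (13, 9) is present — its section is the full 19.5×20.5 rectangle (area 399.75 mm²); the cylinder at (-1, 4.5) does not reach this height (z outside [0.5, 17]); After the difference (first − rest): starting from the r=6.5 cylinder (109.77 mm²), the 19.5×20.5 cube at (13, 9) misses the remaining region (no effect) — area = 109.77 mm²; (rotated 35° about Z; rotation is an isometry so areas/perimeters/island counts are preserved). At z = 7.44: the r=6.5 cylinder gives a regular 6-gon of circumradius 6.5 (constant along its height) (area = (6/2)·6.500²·sin(360°/6) = 109.77 mm²); the 19.5×20.5 cube at (13, 9) contributes its full rectangle (area 399.75 mm²); the r=11.5 cylinder at (-1, 4.5) contributes a regular 6-gon of circumradius 11.5 (area = (6/2)·11.500²·sin(360°/6) = 343.60 mm²); Subtracting the remaining from the first: starting from the r=6.5 cylinder (109.77 mm²), the 19.5×20.5 cube at (13, 9) misses the remaining region (no effect); the r=11.5 cylinder at (-1, 4.5) partially overlaps it — only the 108.65 mm² overlap (of its 343.60 mm²) is removed, clipping the outline — area = 1.12 mm²; (rotated 35° about Z; rotation is an isometry so areas/perimeters/island counts are preserved). Checking containment: the cross-section at z = 7.44 is a subset of the cross-section at z = 0.24.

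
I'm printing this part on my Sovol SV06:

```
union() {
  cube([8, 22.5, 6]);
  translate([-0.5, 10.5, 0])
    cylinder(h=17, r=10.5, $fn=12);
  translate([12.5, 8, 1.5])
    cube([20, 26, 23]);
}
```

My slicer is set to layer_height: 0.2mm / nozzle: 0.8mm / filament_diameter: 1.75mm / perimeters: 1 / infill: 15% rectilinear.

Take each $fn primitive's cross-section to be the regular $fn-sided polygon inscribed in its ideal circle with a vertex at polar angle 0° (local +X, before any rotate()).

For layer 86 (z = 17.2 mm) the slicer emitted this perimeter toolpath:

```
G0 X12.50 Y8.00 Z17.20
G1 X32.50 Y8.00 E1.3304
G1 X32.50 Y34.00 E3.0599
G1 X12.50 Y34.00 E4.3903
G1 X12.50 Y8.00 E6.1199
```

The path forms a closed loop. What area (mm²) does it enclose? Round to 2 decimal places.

Apply the shoelace formula to the sequence of (X, Y) vertices; enclosed area = 520.00 mm².

520.00 mm²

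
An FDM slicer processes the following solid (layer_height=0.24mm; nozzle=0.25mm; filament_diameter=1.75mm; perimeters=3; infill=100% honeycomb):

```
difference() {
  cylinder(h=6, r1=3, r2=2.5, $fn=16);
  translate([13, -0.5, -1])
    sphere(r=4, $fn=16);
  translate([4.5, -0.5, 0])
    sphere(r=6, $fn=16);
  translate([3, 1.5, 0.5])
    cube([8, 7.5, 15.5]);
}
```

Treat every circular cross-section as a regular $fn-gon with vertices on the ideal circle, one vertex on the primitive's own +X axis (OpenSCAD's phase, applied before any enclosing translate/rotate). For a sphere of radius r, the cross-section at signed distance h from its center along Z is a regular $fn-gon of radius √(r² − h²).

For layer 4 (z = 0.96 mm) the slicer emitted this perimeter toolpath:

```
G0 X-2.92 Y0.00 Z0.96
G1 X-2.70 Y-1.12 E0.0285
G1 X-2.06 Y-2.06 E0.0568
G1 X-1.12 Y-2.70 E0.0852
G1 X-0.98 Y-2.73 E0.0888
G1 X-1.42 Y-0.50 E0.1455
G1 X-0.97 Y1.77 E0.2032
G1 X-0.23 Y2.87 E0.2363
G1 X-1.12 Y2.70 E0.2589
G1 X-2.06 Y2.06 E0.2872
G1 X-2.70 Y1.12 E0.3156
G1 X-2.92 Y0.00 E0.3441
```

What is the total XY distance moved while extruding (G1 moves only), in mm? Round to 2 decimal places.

Sum the Euclidean lengths of each G1 segment: total = 13.79 mm.

13.79 mm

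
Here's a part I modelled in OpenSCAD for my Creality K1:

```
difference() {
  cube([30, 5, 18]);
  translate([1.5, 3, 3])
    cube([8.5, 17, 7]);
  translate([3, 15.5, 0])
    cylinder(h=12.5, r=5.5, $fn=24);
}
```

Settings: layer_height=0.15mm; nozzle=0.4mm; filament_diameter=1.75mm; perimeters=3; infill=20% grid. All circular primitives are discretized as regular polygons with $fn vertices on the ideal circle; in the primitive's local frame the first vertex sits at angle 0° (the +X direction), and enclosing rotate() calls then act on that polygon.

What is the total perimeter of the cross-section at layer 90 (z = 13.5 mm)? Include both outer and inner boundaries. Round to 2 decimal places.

At z = 13.5 mm: the 30×5 cube contributes its full rectangle (perimeter 70.00 mm); the cube at (1.5, 3) is absent (z outside [3, 10]); the cylinder at (3, 15.5) is absent (z outside [0, 12.5]); Taking the first minus the rest: none of the subtracted shapes is present at this height, so the 30×5 cube is unchanged — boundary = 70.00 mm. Overall, the cross-section is a single solid region. Total boundary length (outer) = 70.00 mm.

70.00 mm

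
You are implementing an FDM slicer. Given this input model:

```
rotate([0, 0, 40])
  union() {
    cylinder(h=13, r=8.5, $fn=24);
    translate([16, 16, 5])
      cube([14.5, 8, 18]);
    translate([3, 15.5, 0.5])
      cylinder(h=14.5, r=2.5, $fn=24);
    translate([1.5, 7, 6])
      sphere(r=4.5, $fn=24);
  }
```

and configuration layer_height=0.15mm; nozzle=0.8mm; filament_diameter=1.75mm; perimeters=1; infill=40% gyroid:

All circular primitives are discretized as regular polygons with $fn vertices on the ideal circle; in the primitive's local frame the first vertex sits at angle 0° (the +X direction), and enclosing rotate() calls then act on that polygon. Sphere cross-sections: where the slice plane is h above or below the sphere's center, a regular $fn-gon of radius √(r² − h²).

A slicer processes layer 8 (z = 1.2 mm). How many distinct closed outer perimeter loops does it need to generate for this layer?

At z = 1.2 mm: the cylinder: section is a regular 24-gon, circumradius r=8.5; the cube at (16, 16) does not reach this height (z outside [5, 23]); the cylinder at (3, 15.5): section is a regular 24-gon, circumradius r=2.5; the sphere at (1.5, 7) is not intersected at this z (|z−center|=4.800 > r=4.5); Combining (union): the 2 present regions are separate (no shared area or edge), so areas and boundary lengths simply add and each stays a separate island — 2 connected regions; (whole slice rotated 40° about Z — lengths, areas and connectivity unchanged). The result has 2 disconnected regions.

2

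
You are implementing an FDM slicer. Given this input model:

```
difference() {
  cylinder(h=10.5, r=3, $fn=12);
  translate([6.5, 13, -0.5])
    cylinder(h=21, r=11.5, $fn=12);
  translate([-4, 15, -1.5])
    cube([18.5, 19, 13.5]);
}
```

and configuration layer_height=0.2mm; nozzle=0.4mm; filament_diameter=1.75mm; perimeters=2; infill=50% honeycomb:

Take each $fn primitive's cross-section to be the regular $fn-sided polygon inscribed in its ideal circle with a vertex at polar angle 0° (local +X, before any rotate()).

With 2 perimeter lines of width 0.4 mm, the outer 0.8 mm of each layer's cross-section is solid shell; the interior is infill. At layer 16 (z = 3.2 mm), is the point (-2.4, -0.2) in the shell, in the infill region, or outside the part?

shell

At z = 3.2 mm: the cylinder: section is a regular 12-gon, circumradius r=3; the r=11.5 cylinder at (6.5, 13) contributes a regular 12-gon of circumradius 11.5; the cube at (-4, 15) (footprint 18.5×19) is included at this height; Subtracting the remaining from the first: starting from the r=3 cylinder, the r=11.5 cylinder at (6.5, 13) misses the remaining region (no effect); the 18.5×19 cube at (-4, 15) misses the remaining region (no effect) — 1 connected region. Overall, the cross-section is a single solid region. The nearest boundary edge runs (-2.60, -1.50)→(-3.00, 0.00); distance from the point to it = 0.53 mm. The point is inside the cross-section, 0.53 mm from the nearest boundary — within the 0.8 mm shell band (2 × 0.4).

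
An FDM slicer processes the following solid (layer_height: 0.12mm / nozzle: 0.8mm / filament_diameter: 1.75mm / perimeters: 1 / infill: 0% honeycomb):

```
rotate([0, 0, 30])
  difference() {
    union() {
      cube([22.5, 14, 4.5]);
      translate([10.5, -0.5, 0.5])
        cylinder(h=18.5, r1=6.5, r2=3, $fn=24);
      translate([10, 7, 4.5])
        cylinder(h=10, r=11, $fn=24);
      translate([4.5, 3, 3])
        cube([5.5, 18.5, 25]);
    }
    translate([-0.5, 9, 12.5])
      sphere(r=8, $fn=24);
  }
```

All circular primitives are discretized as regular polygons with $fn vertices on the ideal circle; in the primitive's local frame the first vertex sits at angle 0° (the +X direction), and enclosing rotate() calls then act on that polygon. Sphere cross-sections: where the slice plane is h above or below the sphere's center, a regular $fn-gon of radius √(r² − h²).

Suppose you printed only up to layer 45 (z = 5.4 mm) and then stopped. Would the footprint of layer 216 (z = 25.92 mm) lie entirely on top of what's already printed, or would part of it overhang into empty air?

Compare the two slices. At z = 5.4: the cube is not intersected at this z (z outside [0, 4.5]); the cone at (10.5, -0.5) contributes a regular 24-gon of circumradius 5.573 (interpolated between r1=6.5 and r2=3 at t=0.265) (area = (24/2)·5.573²·sin(360°/24) = 96.46 mm²); the r=11 cylinder at (10, 7) gives a regular 24-gon of circumradius 11 (constant along its height) (area = (24/2)·11.000²·sin(360°/24) = 375.81 mm²); the cube at (4.5, 3) is present — its section is the full 5.5×18.5 rectangle (area 101.75 mm²); Merging all regions: the regions partially overlap — summed areas 574.02 mm² minus the doubly-counted overlap 159.74 mm² gives 414.28 mm² — area = 414.28 mm²; the sphere at (-0.5, 9): section is a regular 24-gon, circumradius = √(r²−h²) = √(8²−7.1²) = 3.686 (area = (24/2)·3.686²·sin(360°/24) = 42.21 mm²); Subtracting the remaining from the first: starting from the result so far (414.28 mm²), the r=8 sphere at (-0.5, 9) partially overlaps it — only the 21.40 mm² overlap (of its 42.21 mm²) is removed, clipping the outline — area = 392.88 mm²; (whole slice rotated 30° about Z — lengths, areas and connectivity unchanged). At z = 25.92: the cube is absent (z outside [0, 4.5]); the cone at (10.5, -0.5) is not intersected at this z (z outside [0.5, 19]); the cylinder at (10, 7) does not reach this height (z outside [4.5, 14.5]); the cube at (4.5, 3) is present — its section is the full 5.5×18.5 rectangle (area 101.75 mm²); Merging all regions: only the 5.5×18.5 cube at (4.5, 3) is present, so the union is just that shape — area = 101.75 mm²; the sphere at (-0.5, 9) is not intersected at this z (|z−center|=13.420 > r=8); Subtracting the remaining from the first: none of the subtracted shapes is present at this height, so the result so far is unchanged — area = 101.75 mm²; (rotated 30° about Z; rotation is an isometry so areas/perimeters/island counts are preserved). Checking containment: the cross-section at z = 25.92 is a subset of the cross-section at z = 5.4.

entirely on top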